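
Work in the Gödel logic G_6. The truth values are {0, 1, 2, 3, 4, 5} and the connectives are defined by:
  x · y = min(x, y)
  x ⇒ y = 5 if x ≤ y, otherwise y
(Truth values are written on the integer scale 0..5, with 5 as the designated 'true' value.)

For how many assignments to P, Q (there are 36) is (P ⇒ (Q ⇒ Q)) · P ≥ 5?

6

value 5: 6 assignments (counts)
value 4: 6 assignments
value 3: 6 assignments
value 2: 6 assignments
value 1: 6 assignments
value 0: 6 assignments
So 6 of the 36 assignments meet the threshold.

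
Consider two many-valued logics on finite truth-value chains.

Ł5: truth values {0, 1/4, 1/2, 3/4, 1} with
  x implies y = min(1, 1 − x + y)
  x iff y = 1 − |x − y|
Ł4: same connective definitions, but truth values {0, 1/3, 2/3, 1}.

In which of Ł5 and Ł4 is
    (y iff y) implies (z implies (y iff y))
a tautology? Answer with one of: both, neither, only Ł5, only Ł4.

In Ł5: every assignment gives 1 — tautology.
In Ł4: every assignment gives 1 — tautology.

both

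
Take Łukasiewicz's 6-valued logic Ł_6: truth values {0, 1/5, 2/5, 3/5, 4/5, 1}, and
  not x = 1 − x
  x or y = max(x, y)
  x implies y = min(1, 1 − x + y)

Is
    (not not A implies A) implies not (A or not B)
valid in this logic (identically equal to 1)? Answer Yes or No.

No

Counterexample: take A = 0, B = 0.
not A = not 0 = 1
not not A = not 1 = 0
not not A implies A = 0 implies 0 = 1
not B = not 0 = 1
A or not B = 0 or 1 = 1
not (A or not B) = not 1 = 0
(not not A implies A) implies not (A or not B) = 1 implies 0 = 0
This gives 0 ≠ 1.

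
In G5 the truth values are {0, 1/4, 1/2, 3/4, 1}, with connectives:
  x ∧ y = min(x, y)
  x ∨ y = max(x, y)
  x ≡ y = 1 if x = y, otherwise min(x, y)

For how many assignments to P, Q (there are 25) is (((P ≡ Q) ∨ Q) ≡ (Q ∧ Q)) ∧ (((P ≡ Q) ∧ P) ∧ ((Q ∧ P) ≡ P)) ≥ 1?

value 1: 1 assignment (counts)
value 3/4: 3 assignments
value 1/2: 5 assignments
value 1/4: 7 assignments
value 0: 9 assignments
So 1 of the 25 assignments meets the threshold.

1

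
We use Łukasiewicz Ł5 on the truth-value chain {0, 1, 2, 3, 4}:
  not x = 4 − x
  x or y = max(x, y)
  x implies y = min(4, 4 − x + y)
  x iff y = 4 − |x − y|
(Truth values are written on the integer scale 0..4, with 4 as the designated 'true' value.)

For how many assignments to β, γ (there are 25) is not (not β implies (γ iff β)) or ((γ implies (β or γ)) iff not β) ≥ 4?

5

value 4: 5 assignments (counts)
value 3: 5 assignments
value 2: 5 assignments
value 1: 5 assignments
value 0: 5 assignments
So 5 of the 25 assignments meet the threshold.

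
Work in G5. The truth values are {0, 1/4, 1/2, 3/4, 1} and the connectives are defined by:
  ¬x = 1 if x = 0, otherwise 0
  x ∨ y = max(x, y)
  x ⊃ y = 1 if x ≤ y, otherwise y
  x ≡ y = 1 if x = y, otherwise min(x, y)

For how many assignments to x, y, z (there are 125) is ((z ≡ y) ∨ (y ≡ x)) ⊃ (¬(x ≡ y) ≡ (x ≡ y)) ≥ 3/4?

20

value 1: 20 assignments (counts)
value 0: 105 assignments
So 20 of the 125 assignments meet the threshold.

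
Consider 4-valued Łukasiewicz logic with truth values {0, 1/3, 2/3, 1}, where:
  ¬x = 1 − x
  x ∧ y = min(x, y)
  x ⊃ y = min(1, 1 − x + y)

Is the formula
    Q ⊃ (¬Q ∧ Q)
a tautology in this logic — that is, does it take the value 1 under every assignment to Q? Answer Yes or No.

No

Counterexample: take Q = 2/3.
¬Q = ¬2/3 = 1/3
¬Q ∧ Q = 1/3 ∧ 2/3 = 1/3
Q ⊃ (¬Q ∧ Q) = 2/3 ⊃ 1/3 = 2/3
This gives 2/3 ≠ 1.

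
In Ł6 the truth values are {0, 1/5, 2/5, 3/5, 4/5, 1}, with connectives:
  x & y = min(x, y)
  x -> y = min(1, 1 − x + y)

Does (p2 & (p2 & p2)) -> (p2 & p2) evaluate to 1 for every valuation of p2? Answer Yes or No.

p2 = 0 ↦ 1
p2 = 1/5 ↦ 1
p2 = 2/5 ↦ 1
p2 = 3/5 ↦ 1
p2 = 4/5 ↦ 1
p2 = 1 ↦ 1
Every assignment gives a value ≥ 1.

Yes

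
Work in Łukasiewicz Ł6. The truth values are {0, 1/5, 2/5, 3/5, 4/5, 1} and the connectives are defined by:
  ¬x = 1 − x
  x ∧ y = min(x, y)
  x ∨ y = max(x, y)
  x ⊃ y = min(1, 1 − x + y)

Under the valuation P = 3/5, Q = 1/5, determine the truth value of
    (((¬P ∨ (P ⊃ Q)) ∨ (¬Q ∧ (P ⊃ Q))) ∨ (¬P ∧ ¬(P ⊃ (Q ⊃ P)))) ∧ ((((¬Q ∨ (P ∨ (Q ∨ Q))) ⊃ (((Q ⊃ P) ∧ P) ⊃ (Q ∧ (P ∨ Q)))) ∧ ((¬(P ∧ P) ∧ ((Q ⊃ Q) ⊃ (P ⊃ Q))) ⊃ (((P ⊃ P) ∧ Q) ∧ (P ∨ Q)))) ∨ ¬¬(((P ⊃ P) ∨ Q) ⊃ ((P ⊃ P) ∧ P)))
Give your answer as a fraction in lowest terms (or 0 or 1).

¬P = ¬3/5 = 2/5
P ⊃ Q = 3/5 ⊃ 1/5 = 3/5
¬P ∨ (P ⊃ Q) = 2/5 ∨ 3/5 = 3/5
¬Q = ¬1/5 = 4/5
P ⊃ Q = 3/5 ⊃ 1/5 = 3/5
¬Q ∧ (P ⊃ Q) = 4/5 ∧ 3/5 = 3/5
(¬P ∨ (P ⊃ Q)) ∨ (¬Q ∧ (P ⊃ Q)) = 3/5 ∨ 3/5 = 3/5
¬P = ¬3/5 = 2/5
Q ⊃ P = 1/5 ⊃ 3/5 = 1
P ⊃ (Q ⊃ P) = 3/5 ⊃ 1 = 1
¬(P ⊃ (Q ⊃ P)) = ¬1 = 0
¬P ∧ ¬(P ⊃ (Q ⊃ P)) = 2/5 ∧ 0 = 0
((¬P ∨ (P ⊃ Q)) ∨ (¬Q ∧ (P ⊃ Q))) ∨ (¬P ∧ ¬(P ⊃ (Q ⊃ P))) = 3/5 ∨ 0 = 3/5
¬Q = ¬1/5 = 4/5
Q ∨ Q = 1/5 ∨ 1/5 = 1/5
P ∨ (Q ∨ Q) = 3/5 ∨ 1/5 = 3/5
¬Q ∨ (P ∨ (Q ∨ Q)) = 4/5 ∨ 3/5 = 4/5
Q ⊃ P = 1/5 ⊃ 3/5 = 1
(Q ⊃ P) ∧ P = 1 ∧ 3/5 = 3/5
P ∨ Q = 3/5 ∨ 1/5 = 3/5
Q ∧ (P ∨ Q) = 1/5 ∧ 3/5 = 1/5
((Q ⊃ P) ∧ P) ⊃ (Q ∧ (P ∨ Q)) = 3/5 ⊃ 1/5 = 3/5
(¬Q ∨ (P ∨ (Q ∨ Q))) ⊃ (((Q ⊃ P) ∧ P) ⊃ (Q ∧ (P ∨ Q))) = 4/5 ⊃ 3/5 = 4/5
P ∧ P = 3/5 ∧ 3/5 = 3/5
¬(P ∧ P) = ¬3/5 = 2/5
Q ⊃ Q = 1/5 ⊃ 1/5 = 1
P ⊃ Q = 3/5 ⊃ 1/5 = 3/5
(Q ⊃ Q) ⊃ (P ⊃ Q) = 1 ⊃ 3/5 = 3/5
¬(P ∧ P) ∧ ((Q ⊃ Q) ⊃ (P ⊃ Q)) = 2/5 ∧ 3/5 = 2/5
P ⊃ P = 3/5 ⊃ 3/5 = 1
(P ⊃ P) ∧ Q = 1 ∧ 1/5 = 1/5
P ∨ Q = 3/5 ∨ 1/5 = 3/5
((P ⊃ P) ∧ Q) ∧ (P ∨ Q) = 1/5 ∧ 3/5 = 1/5
(¬(P ∧ P) ∧ ((Q ⊃ Q) ⊃ (P ⊃ Q))) ⊃ (((P ⊃ P) ∧ Q) ∧ (P ∨ Q)) = 2/5 ⊃ 1/5 = 4/5
((¬Q ∨ (P ∨ (Q ∨ Q))) ⊃ (((Q ⊃ P) ∧ P) ⊃ (Q ∧ (P ∨ Q)))) ∧ ((¬(P ∧ P) ∧ ((Q ⊃ Q) ⊃ (P ⊃ Q))) ⊃ (((P ⊃ P) ∧ Q) ∧ (P ∨ Q))) = 4/5 ∧ 4/5 = 4/5
P ⊃ P = 3/5 ⊃ 3/5 = 1
(P ⊃ P) ∨ Q = 1 ∨ 1/5 = 1
P ⊃ P = 3/5 ⊃ 3/5 = 1
(P ⊃ P) ∧ P = 1 ∧ 3/5 = 3/5
((P ⊃ P) ∨ Q) ⊃ ((P ⊃ P) ∧ P) = 1 ⊃ 3/5 = 3/5
¬(((P ⊃ P) ∨ Q) ⊃ ((P ⊃ P) ∧ P)) = ¬3/5 = 2/5
¬¬(((P ⊃ P) ∨ Q) ⊃ ((P ⊃ P) ∧ P)) = ¬2/5 = 3/5
(((¬Q ∨ (P ∨ (Q ∨ Q))) ⊃ (((Q ⊃ P) ∧ P) ⊃ (Q ∧ (P ∨ Q)))) ∧ ((¬(P ∧ P) ∧ ((Q ⊃ Q) ⊃ (P ⊃ Q))) ⊃ (((P ⊃ P) ∧ Q) ∧ (P ∨ Q)))) ∨ ¬¬(((P ⊃ P) ∨ Q) ⊃ ((P ⊃ P) ∧ P)) = 4/5 ∨ 3/5 = 4/5
(((¬P ∨ (P ⊃ Q)) ∨ (¬Q ∧ (P ⊃ Q))) ∨ (¬P ∧ ¬(P ⊃ (Q ⊃ P)))) ∧ ((((¬Q ∨ (P ∨ (Q ∨ Q))) ⊃ (((Q ⊃ P) ∧ P) ⊃ (Q ∧ (P ∨ Q)))) ∧ ((¬(P ∧ P) ∧ ((Q ⊃ Q) ⊃ (P ⊃ Q))) ⊃ (((P ⊃ P) ∧ Q) ∧ (P ∨ Q)))) ∨ ¬¬(((P ⊃ P) ∨ Q) ⊃ ((P ⊃ P) ∧ P))) = 3/5 ∧ 4/5 = 3/5

3/5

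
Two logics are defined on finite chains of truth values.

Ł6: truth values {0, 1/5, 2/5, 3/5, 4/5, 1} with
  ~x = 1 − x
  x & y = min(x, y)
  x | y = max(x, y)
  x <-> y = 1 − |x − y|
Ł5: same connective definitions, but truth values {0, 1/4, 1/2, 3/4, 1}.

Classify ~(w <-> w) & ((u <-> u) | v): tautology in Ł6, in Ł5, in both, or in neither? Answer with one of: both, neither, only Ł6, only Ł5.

neither

In Ł6: at u = 0, v = 0, w = 0 the value is 0 — not a tautology.
In Ł5: at u = 0, v = 0, w = 0 the value is 0 — not a tautology.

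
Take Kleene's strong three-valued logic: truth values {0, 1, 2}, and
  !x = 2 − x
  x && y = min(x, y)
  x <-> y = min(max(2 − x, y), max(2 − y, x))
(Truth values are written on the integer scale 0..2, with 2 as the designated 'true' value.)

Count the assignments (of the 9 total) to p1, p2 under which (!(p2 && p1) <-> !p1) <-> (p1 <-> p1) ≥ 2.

4

p1 = 0, p2 = 0 ↦ 2  ≥
p1 = 0, p2 = 1 ↦ 2  ≥
p1 = 0, p2 = 2 ↦ 2  ≥
p1 = 1, p2 = 0 ↦ 1  <
p1 = 1, p2 = 1 ↦ 1  <
p1 = 1, p2 = 2 ↦ 1  <
p1 = 2, p2 = 0 ↦ 0  <
p1 = 2, p2 = 1 ↦ 1  <
p1 = 2, p2 = 2 ↦ 2  ≥
So 4 of the 9 assignments meet the threshold.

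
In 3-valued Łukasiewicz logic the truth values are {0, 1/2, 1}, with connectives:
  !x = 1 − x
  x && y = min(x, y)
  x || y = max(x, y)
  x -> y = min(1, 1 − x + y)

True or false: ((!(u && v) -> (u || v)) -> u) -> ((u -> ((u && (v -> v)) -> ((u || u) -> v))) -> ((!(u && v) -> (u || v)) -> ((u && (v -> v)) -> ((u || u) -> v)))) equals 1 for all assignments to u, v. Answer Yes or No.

u = 0, v = 0 ↦ 1
u = 0, v = 1/2 ↦ 1
u = 0, v = 1 ↦ 1
u = 1/2, v = 0 ↦ 1
u = 1/2, v = 1/2 ↦ 1
u = 1/2, v = 1 ↦ 1
u = 1, v = 0 ↦ 1
u = 1, v = 1/2 ↦ 1
u = 1, v = 1 ↦ 1
Every assignment gives a value ≥ 1.

Yes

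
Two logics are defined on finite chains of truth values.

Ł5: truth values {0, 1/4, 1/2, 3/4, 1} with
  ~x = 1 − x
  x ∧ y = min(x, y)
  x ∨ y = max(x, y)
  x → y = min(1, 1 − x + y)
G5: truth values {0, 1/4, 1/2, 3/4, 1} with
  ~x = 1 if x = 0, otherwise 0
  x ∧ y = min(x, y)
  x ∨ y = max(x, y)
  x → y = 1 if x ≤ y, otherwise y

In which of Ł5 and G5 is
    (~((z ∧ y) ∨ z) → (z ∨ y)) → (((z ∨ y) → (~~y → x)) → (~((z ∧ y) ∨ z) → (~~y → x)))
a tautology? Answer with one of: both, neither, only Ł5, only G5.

both

In Ł5: every assignment gives 1 — tautology.
In G5: every assignment gives 1 — tautology.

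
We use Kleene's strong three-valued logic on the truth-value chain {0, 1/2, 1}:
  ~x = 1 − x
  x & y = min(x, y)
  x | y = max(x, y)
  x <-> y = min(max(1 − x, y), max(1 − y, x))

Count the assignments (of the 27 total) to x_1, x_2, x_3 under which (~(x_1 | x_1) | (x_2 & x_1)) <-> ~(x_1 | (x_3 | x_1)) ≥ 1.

6

value 1: 6 assignments (counts)
value 1/2: 15 assignments
value 0: 6 assignments
So 6 of the 27 assignments meet the threshold.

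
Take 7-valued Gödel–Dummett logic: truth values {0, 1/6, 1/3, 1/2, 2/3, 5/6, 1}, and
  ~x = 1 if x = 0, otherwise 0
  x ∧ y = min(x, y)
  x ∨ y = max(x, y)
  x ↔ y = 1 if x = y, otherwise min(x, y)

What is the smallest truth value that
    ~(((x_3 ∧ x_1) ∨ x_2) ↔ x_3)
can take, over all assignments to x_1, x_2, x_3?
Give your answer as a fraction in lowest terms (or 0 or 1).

0

Take x_1 = 0, x_2 = 0, x_3 = 0:
x_3 ∧ x_1 = 0 ∧ 0 = 0
(x_3 ∧ x_1) ∨ x_2 = 0 ∨ 0 = 0
((x_3 ∧ x_1) ∨ x_2) ↔ x_3 = 0 ↔ 0 = 1
~(((x_3 ∧ x_1) ∨ x_2) ↔ x_3) = ~1 = 0
No assignment yields a value below 0, so this is the minimum.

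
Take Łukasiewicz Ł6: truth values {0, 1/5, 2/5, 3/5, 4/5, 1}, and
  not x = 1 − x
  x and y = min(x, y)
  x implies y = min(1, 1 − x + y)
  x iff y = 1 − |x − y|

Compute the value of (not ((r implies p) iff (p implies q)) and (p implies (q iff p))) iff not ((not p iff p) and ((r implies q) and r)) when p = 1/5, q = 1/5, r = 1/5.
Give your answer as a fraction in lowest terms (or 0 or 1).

r implies p = 1/5 implies 1/5 = 1
p implies q = 1/5 implies 1/5 = 1
(r implies p) iff (p implies q) = 1 iff 1 = 1
not ((r implies p) iff (p implies q)) = not 1 = 0
q iff p = 1/5 iff 1/5 = 1
p implies (q iff p) = 1/5 implies 1 = 1
not ((r implies p) iff (p implies q)) and (p implies (q iff p)) = 0 and 1 = 0
not p = not 1/5 = 4/5
not p iff p = 4/5 iff 1/5 = 2/5
r implies q = 1/5 implies 1/5 = 1
(r implies q) and r = 1 and 1/5 = 1/5
(not p iff p) and ((r implies q) and r) = 2/5 and 1/5 = 1/5
not ((not p iff p) and ((r implies q) and r)) = not 1/5 = 4/5
(not ((r implies p) iff (p implies q)) and (p implies (q iff p))) iff not ((not p iff p) and ((r implies q) and r)) = 0 iff 4/5 = 1/5

1/5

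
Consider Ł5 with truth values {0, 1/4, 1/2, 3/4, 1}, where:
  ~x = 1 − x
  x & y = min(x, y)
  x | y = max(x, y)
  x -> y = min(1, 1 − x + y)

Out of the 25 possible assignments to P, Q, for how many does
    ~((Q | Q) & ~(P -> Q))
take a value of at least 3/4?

24

value 1: 19 assignments (counts)
value 3/4: 5 assignments (counts)
value 1/2: 1 assignment
So 24 of the 25 assignments meet the threshold.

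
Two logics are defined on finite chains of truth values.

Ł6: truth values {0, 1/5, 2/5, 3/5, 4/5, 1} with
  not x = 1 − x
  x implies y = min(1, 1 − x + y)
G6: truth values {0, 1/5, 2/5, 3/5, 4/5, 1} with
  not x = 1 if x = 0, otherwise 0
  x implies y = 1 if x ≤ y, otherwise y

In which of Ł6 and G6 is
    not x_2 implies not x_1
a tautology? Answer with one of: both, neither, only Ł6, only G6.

neither

In Ł6: at x_1 = 1/5, x_2 = 0 the value is 4/5 — not a tautology.
In G6: at x_1 = 1/5, x_2 = 0 the value is 0 — not a tautology.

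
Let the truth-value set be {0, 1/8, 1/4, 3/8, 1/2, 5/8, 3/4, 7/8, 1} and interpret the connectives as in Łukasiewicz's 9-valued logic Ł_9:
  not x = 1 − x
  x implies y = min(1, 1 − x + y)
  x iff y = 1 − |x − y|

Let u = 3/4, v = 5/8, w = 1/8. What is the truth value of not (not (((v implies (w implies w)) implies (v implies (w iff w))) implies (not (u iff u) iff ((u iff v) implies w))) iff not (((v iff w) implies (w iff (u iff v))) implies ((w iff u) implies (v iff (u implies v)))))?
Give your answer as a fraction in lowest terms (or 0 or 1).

w implies w = 1/8 implies 1/8 = 1
v implies (w implies w) = 5/8 implies 1 = 1
w iff w = 1/8 iff 1/8 = 1
v implies (w iff w) = 5/8 implies 1 = 1
(v implies (w implies w)) implies (v implies (w iff w)) = 1 implies 1 = 1
u iff u = 3/4 iff 3/4 = 1
not (u iff u) = not 1 = 0
u iff v = 3/4 iff 5/8 = 7/8
(u iff v) implies w = 7/8 implies 1/8 = 1/4
not (u iff u) iff ((u iff v) implies w) = 0 iff 1/4 = 3/4
((v implies (w implies w)) implies (v implies (w iff w))) implies (not (u iff u) iff ((u iff v) implies w)) = 1 implies 3/4 = 3/4
not (((v implies (w implies w)) implies (v implies (w iff w))) implies (not (u iff u) iff ((u iff v) implies w))) = not 3/4 = 1/4
v iff w = 5/8 iff 1/8 = 1/2
u iff v = 3/4 iff 5/8 = 7/8
w iff (u iff v) = 1/8 iff 7/8 = 1/4
(v iff w) implies (w iff (u iff v)) = 1/2 implies 1/4 = 3/4
w iff u = 1/8 iff 3/4 = 3/8
u implies v = 3/4 implies 5/8 = 7/8
v iff (u implies v) = 5/8 iff 7/8 = 3/4
(w iff u) implies (v iff (u implies v)) = 3/8 implies 3/4 = 1
((v iff w) implies (w iff (u iff v))) implies ((w iff u) implies (v iff (u implies v))) = 3/4 implies 1 = 1
not (((v iff w) implies (w iff (u iff v))) implies ((w iff u) implies (v iff (u implies v)))) = not 1 = 0
not (((v implies (w implies w)) implies (v implies (w iff w))) implies (not (u iff u) iff ((u iff v) implies w))) iff not (((v iff w) implies (w iff (u iff v))) implies ((w iff u) implies (v iff (u implies v)))) = 1/4 iff 0 = 3/4
not (not (((v implies (w implies w)) implies (v implies (w iff w))) implies (not (u iff u) iff ((u iff v) implies w))) iff not (((v iff w) implies (w iff (u iff v))) implies ((w iff u) implies (v iff (u implies v))))) = not 3/4 = 1/4

1/4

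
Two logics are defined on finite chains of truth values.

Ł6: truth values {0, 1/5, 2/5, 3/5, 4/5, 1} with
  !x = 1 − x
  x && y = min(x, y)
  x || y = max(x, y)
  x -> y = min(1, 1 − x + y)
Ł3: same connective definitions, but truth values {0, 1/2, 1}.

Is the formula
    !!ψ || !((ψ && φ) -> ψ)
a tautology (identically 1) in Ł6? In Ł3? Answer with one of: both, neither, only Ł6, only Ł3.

In Ł6: at φ = 0, ψ = 0 the value is 0 — not a tautology.
In Ł3: at φ = 0, ψ = 0 the value is 0 — not a tautology.

neither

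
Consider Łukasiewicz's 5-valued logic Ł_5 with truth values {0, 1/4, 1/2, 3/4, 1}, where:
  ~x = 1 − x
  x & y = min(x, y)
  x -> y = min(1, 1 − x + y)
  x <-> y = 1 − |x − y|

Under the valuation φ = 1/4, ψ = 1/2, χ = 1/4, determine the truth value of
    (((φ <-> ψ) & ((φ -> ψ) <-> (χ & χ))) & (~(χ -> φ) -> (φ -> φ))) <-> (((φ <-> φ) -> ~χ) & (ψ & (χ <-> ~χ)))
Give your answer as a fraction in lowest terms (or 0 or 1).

3/4

φ <-> ψ = 1/4 <-> 1/2 = 3/4
φ -> ψ = 1/4 -> 1/2 = 1
χ & χ = 1/4 & 1/4 = 1/4
(φ -> ψ) <-> (χ & χ) = 1 <-> 1/4 = 1/4
(φ <-> ψ) & ((φ -> ψ) <-> (χ & χ)) = 3/4 & 1/4 = 1/4
χ -> φ = 1/4 -> 1/4 = 1
~(χ -> φ) = ~1 = 0
φ -> φ = 1/4 -> 1/4 = 1
~(χ -> φ) -> (φ -> φ) = 0 -> 1 = 1
((φ <-> ψ) & ((φ -> ψ) <-> (χ & χ))) & (~(χ -> φ) -> (φ -> φ)) = 1/4 & 1 = 1/4
φ <-> φ = 1/4 <-> 1/4 = 1
~χ = ~1/4 = 3/4
(φ <-> φ) -> ~χ = 1 -> 3/4 = 3/4
~χ = ~1/4 = 3/4
χ <-> ~χ = 1/4 <-> 3/4 = 1/2
ψ & (χ <-> ~χ) = 1/2 & 1/2 = 1/2
((φ <-> φ) -> ~χ) & (ψ & (χ <-> ~χ)) = 3/4 & 1/2 = 1/2
(((φ <-> ψ) & ((φ -> ψ) <-> (χ & χ))) & (~(χ -> φ) -> (φ -> φ))) <-> (((φ <-> φ) -> ~χ) & (ψ & (χ <-> ~χ))) = 1/4 <-> 1/2 = 3/4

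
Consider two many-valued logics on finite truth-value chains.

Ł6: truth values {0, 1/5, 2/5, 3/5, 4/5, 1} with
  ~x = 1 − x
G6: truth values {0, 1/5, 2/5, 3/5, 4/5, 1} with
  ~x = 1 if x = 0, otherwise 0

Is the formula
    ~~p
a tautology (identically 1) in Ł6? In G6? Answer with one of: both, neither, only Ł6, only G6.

In Ł6: at p = 0 the value is 0 — not a tautology.
In G6: at p = 0 the value is 0 — not a tautology.

neither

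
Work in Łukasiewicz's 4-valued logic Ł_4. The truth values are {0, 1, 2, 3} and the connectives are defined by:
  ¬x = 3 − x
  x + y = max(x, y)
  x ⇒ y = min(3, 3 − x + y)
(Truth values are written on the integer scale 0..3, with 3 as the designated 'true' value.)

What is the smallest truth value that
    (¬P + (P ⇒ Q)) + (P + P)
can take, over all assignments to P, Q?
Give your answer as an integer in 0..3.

Take P = 1, Q = 0:
¬P = ¬1 = 2
P ⇒ Q = 1 ⇒ 0 = 2
¬P + (P ⇒ Q) = 2 + 2 = 2
P + P = 1 + 1 = 1
(¬P + (P ⇒ Q)) + (P + P) = 2 + 1 = 2
No assignment yields a value below 2, so this is the minimum.

2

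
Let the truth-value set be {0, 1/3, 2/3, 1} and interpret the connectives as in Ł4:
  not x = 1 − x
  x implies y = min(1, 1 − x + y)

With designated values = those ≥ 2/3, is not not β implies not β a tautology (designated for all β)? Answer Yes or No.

No

Counterexample: take β = 1.
not β = not 1 = 0
not not β = not 0 = 1
not β = not 1 = 0
not not β implies not β = 1 implies 0 = 0
This gives 0, which is below 2/3.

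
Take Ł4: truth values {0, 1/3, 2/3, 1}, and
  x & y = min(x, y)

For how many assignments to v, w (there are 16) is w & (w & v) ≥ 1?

v = 0, w = 0 ↦ 0  <
v = 0, w = 1/3 ↦ 0  <
v = 0, w = 2/3 ↦ 0  <
v = 0, w = 1 ↦ 0  <
v = 1/3, w = 0 ↦ 0  <
v = 1/3, w = 1/3 ↦ 1/3  <
v = 1/3, w = 2/3 ↦ 1/3  <
v = 1/3, w = 1 ↦ 1/3  <
v = 2/3, w = 0 ↦ 0  <
v = 2/3, w = 1/3 ↦ 1/3  <
v = 2/3, w = 2/3 ↦ 2/3  <
v = 2/3, w = 1 ↦ 2/3  <
v = 1, w = 0 ↦ 0  <
v = 1, w = 1/3 ↦ 1/3  <
v = 1, w = 2/3 ↦ 2/3  <
v = 1, w = 1 ↦ 1  ≥
So 1 of the 16 assignments meets the threshold.

1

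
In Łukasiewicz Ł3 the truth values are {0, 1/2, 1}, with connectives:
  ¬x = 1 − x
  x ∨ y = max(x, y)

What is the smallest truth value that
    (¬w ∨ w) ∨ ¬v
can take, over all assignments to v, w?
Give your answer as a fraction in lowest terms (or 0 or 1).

1/2

Take v = 1/2, w = 1/2:
¬w = ¬1/2 = 1/2
¬w ∨ w = 1/2 ∨ 1/2 = 1/2
¬v = ¬1/2 = 1/2
(¬w ∨ w) ∨ ¬v = 1/2 ∨ 1/2 = 1/2
No assignment yields a value below 1/2, so this is the minimum.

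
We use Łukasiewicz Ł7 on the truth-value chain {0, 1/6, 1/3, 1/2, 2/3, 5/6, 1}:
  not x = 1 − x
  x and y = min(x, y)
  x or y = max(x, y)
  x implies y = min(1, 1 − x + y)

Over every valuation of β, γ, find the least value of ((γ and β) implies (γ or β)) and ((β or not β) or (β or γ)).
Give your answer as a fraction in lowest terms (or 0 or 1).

1/2

Take β = 1/2, γ = 0:
γ and β = 0 and 1/2 = 0
γ or β = 0 or 1/2 = 1/2
(γ and β) implies (γ or β) = 0 implies 1/2 = 1
not β = not 1/2 = 1/2
β or not β = 1/2 or 1/2 = 1/2
β or γ = 1/2 or 0 = 1/2
(β or not β) or (β or γ) = 1/2 or 1/2 = 1/2
((γ and β) implies (γ or β)) and ((β or not β) or (β or γ)) = 1 and 1/2 = 1/2
No assignment yields a value below 1/2, so this is the minimum.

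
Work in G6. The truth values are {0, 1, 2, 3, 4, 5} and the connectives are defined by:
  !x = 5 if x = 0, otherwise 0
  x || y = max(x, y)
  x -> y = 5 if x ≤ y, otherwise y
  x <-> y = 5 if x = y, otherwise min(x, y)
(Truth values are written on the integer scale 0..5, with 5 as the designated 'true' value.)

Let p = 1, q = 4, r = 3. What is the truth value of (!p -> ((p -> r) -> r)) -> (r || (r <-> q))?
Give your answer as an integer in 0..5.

3

!p = !1 = 0
p -> r = 1 -> 3 = 5
(p -> r) -> r = 5 -> 3 = 3
!p -> ((p -> r) -> r) = 0 -> 3 = 5
r <-> q = 3 <-> 4 = 3
r || (r <-> q) = 3 || 3 = 3
(!p -> ((p -> r) -> r)) -> (r || (r <-> q)) = 5 -> 3 = 3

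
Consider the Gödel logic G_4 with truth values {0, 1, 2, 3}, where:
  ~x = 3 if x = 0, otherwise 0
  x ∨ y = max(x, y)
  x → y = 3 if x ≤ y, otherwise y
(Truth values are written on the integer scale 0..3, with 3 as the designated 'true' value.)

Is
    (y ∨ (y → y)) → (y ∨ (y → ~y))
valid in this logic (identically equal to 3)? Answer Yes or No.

No

Counterexample: take y = 1.
y → y = 1 → 1 = 3
y ∨ (y → y) = 1 ∨ 3 = 3
~y = ~1 = 0
y → ~y = 1 → 0 = 0
y ∨ (y → ~y) = 1 ∨ 0 = 1
(y ∨ (y → y)) → (y ∨ (y → ~y)) = 3 → 1 = 1
This gives 1 ≠ 3.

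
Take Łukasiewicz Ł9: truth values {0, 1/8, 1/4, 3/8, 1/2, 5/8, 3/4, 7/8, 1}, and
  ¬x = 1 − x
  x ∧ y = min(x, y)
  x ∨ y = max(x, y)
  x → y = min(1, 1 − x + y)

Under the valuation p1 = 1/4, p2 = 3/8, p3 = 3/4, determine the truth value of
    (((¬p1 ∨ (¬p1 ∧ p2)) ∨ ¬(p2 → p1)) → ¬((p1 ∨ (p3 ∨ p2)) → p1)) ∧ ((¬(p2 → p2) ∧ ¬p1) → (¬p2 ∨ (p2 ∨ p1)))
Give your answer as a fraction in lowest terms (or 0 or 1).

¬p1 = ¬1/4 = 3/4
¬p1 = ¬1/4 = 3/4
¬p1 ∧ p2 = 3/4 ∧ 3/8 = 3/8
¬p1 ∨ (¬p1 ∧ p2) = 3/4 ∨ 3/8 = 3/4
p2 → p1 = 3/8 → 1/4 = 7/8
¬(p2 → p1) = ¬7/8 = 1/8
(¬p1 ∨ (¬p1 ∧ p2)) ∨ ¬(p2 → p1) = 3/4 ∨ 1/8 = 3/4
p3 ∨ p2 = 3/4 ∨ 3/8 = 3/4
p1 ∨ (p3 ∨ p2) = 1/4 ∨ 3/4 = 3/4
(p1 ∨ (p3 ∨ p2)) → p1 = 3/4 → 1/4 = 1/2
¬((p1 ∨ (p3 ∨ p2)) → p1) = ¬1/2 = 1/2
((¬p1 ∨ (¬p1 ∧ p2)) ∨ ¬(p2 → p1)) → ¬((p1 ∨ (p3 ∨ p2)) → p1) = 3/4 → 1/2 = 3/4
p2 → p2 = 3/8 → 3/8 = 1
¬(p2 → p2) = ¬1 = 0
¬p1 = ¬1/4 = 3/4
¬(p2 → p2) ∧ ¬p1 = 0 ∧ 3/4 = 0
¬p2 = ¬3/8 = 5/8
p2 ∨ p1 = 3/8 ∨ 1/4 = 3/8
¬p2 ∨ (p2 ∨ p1) = 5/8 ∨ 3/8 = 5/8
(¬(p2 → p2) ∧ ¬p1) → (¬p2 ∨ (p2 ∨ p1)) = 0 → 5/8 = 1
(((¬p1 ∨ (¬p1 ∧ p2)) ∨ ¬(p2 → p1)) → ¬((p1 ∨ (p3 ∨ p2)) → p1)) ∧ ((¬(p2 → p2) ∧ ¬p1) → (¬p2 ∨ (p2 ∨ p1))) = 3/4 ∧ 1 = 3/4

3/4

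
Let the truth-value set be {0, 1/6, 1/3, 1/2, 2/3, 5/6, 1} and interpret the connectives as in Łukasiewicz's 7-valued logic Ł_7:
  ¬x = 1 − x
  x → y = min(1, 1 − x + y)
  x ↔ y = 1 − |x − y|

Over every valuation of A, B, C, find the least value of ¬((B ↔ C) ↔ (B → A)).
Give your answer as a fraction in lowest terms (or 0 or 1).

Take A = 0, B = 0, C = 0:
B ↔ C = 0 ↔ 0 = 1
B → A = 0 → 0 = 1
(B ↔ C) ↔ (B → A) = 1 ↔ 1 = 1
¬((B ↔ C) ↔ (B → A)) = ¬1 = 0
No assignment yields a value below 0, so this is the minimum.

0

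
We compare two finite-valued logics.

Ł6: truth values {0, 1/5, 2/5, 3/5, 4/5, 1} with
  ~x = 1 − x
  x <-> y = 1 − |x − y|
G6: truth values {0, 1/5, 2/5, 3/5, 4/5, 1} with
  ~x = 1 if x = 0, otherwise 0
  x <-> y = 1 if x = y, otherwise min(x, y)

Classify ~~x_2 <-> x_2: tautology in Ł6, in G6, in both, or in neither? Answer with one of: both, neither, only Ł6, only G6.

In Ł6: every assignment gives 1 — tautology.
In G6: at x_2 = 1/5 the value is 1/5 — not a tautology.

only Ł6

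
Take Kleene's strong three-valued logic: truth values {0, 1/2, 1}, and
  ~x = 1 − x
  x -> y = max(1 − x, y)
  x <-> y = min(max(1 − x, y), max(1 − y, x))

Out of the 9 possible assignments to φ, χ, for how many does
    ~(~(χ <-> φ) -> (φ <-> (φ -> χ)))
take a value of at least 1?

2

φ = 0, χ = 0 ↦ 0  <
φ = 0, χ = 1/2 ↦ 1/2  <
φ = 0, χ = 1 ↦ 1  ≥
φ = 1/2, χ = 0 ↦ 1/2  <
φ = 1/2, χ = 1/2 ↦ 1/2  <
φ = 1/2, χ = 1 ↦ 1/2  <
φ = 1, χ = 0 ↦ 1  ≥
φ = 1, χ = 1/2 ↦ 1/2  <
φ = 1, χ = 1 ↦ 0  <
So 2 of the 9 assignments meet the threshold.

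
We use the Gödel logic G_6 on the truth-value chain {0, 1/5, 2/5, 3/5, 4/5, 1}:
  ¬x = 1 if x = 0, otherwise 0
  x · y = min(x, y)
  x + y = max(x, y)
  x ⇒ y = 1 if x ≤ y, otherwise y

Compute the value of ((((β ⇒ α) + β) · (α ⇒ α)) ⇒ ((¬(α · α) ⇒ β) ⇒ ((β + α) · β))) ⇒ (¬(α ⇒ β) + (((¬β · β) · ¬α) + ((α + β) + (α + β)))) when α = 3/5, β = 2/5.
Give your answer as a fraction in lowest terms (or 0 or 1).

1

β ⇒ α = 2/5 ⇒ 3/5 = 1
(β ⇒ α) + β = 1 + 2/5 = 1
α ⇒ α = 3/5 ⇒ 3/5 = 1
((β ⇒ α) + β) · (α ⇒ α) = 1 · 1 = 1
α · α = 3/5 · 3/5 = 3/5
¬(α · α) = ¬3/5 = 0
¬(α · α) ⇒ β = 0 ⇒ 2/5 = 1
β + α = 2/5 + 3/5 = 3/5
(β + α) · β = 3/5 · 2/5 = 2/5
(¬(α · α) ⇒ β) ⇒ ((β + α) · β) = 1 ⇒ 2/5 = 2/5
(((β ⇒ α) + β) · (α ⇒ α)) ⇒ ((¬(α · α) ⇒ β) ⇒ ((β + α) · β)) = 1 ⇒ 2/5 = 2/5
α ⇒ β = 3/5 ⇒ 2/5 = 2/5
¬(α ⇒ β) = ¬2/5 = 0
¬β = ¬2/5 = 0
¬β · β = 0 · 2/5 = 0
¬α = ¬3/5 = 0
(¬β · β) · ¬α = 0 · 0 = 0
α + β = 3/5 + 2/5 = 3/5
α + β = 3/5 + 2/5 = 3/5
(α + β) + (α + β) = 3/5 + 3/5 = 3/5
((¬β · β) · ¬α) + ((α + β) + (α + β)) = 0 + 3/5 = 3/5
¬(α ⇒ β) + (((¬β · β) · ¬α) + ((α + β) + (α + β))) = 0 + 3/5 = 3/5
((((β ⇒ α) + β) · (α ⇒ α)) ⇒ ((¬(α · α) ⇒ β) ⇒ ((β + α) · β))) ⇒ (¬(α ⇒ β) + (((¬β · β) · ¬α) + ((α + β) + (α + β)))) = 2/5 ⇒ 3/5 = 1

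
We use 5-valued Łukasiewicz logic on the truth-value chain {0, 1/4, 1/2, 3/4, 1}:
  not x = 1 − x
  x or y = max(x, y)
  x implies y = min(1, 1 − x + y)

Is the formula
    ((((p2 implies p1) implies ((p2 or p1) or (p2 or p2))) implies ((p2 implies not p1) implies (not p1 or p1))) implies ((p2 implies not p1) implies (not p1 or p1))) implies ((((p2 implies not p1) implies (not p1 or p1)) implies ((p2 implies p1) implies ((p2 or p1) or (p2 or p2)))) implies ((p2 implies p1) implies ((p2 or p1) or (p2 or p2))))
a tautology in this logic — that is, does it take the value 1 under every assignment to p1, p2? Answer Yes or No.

At p1 = 1, p2 = 1/4, for instance:
p2 implies p1 = 1/4 implies 1 = 1
p2 or p1 = 1/4 or 1 = 1
p2 or p2 = 1/4 or 1/4 = 1/4
(p2 or p1) or (p2 or p2) = 1 or 1/4 = 1
(p2 implies p1) implies ((p2 or p1) or (p2 or p2)) = 1 implies 1 = 1
not p1 = not 1 = 0
p2 implies not p1 = 1/4 implies 0 = 3/4
not p1 = not 1 = 0
not p1 or p1 = 0 or 1 = 1
(p2 implies not p1) implies (not p1 or p1) = 3/4 implies 1 = 1
((p2 implies p1) implies ((p2 or p1) or (p2 or p2))) implies ((p2 implies not p1) implies (not p1 or p1)) = 1 implies 1 = 1
(((p2 implies p1) implies ((p2 or p1) or (p2 or p2))) implies ((p2 implies not p1) implies (not p1 or p1))) implies ((p2 implies not p1) implies (not p1 or p1)) = 1 implies 1 = 1
((p2 implies not p1) implies (not p1 or p1)) implies ((p2 implies p1) implies ((p2 or p1) or (p2 or p2))) = 1 implies 1 = 1
(((p2 implies not p1) implies (not p1 or p1)) implies ((p2 implies p1) implies ((p2 or p1) or (p2 or p2)))) implies ((p2 implies p1) implies ((p2 or p1) or (p2 or p2))) = 1 implies 1 = 1
((((p2 implies p1) implies ((p2 or p1) or (p2 or p2))) implies ((p2 implies not p1) implies (not p1 or p1))) implies ((p2 implies not p1) implies (not p1 or p1))) implies ((((p2 implies not p1) implies (not p1 or p1)) implies ((p2 implies p1) implies ((p2 or p1) or (p2 or p2)))) implies ((p2 implies p1) implies ((p2 or p1) or (p2 or p2)))) = 1 implies 1 = 1
and checking the remaining 24 assignments likewise gives ≥ 1 in every case.

Yes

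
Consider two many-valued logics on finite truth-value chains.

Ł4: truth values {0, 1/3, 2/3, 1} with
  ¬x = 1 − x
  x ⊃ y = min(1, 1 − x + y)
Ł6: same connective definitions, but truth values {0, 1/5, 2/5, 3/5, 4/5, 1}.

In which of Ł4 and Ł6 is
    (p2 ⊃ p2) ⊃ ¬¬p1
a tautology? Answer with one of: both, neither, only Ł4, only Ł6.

neither

In Ł4: at p1 = 0, p2 = 0 the value is 0 — not a tautology.
In Ł6: at p1 = 0, p2 = 0 the value is 0 — not a tautology.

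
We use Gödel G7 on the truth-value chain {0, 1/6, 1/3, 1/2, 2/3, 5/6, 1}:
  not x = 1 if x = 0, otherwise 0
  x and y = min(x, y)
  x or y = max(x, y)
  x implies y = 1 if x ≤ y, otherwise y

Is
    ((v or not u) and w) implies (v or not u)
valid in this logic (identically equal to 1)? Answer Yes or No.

Yes

At u = 5/6, v = 1/3, w = 5/6, for instance:
not u = not 5/6 = 0
v or not u = 1/3 or 0 = 1/3
(v or not u) and w = 1/3 and 5/6 = 1/3
((v or not u) and w) implies (v or not u) = 1/3 implies 1/3 = 1
and checking the remaining 342 assignments likewise gives ≥ 1 in every case.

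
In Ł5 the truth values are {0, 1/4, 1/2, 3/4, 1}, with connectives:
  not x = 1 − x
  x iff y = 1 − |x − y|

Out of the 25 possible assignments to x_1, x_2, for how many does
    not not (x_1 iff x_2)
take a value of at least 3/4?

13

value 1: 5 assignments (counts)
value 3/4: 8 assignments (counts)
value 1/2: 6 assignments
value 1/4: 4 assignments
value 0: 2 assignments
So 13 of the 25 assignments meet the threshold.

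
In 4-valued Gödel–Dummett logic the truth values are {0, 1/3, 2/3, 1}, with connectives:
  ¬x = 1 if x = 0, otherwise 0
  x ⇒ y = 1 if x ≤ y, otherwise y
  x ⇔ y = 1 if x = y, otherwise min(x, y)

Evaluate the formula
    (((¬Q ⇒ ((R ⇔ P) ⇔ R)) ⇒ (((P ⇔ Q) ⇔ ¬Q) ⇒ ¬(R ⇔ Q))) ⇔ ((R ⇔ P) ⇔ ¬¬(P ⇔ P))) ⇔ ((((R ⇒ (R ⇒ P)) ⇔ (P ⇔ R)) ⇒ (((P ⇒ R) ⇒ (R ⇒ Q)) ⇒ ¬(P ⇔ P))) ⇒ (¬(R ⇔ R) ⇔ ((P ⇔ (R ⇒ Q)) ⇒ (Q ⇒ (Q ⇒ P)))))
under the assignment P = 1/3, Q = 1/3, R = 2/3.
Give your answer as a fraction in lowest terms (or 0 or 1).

1/3

¬Q = ¬1/3 = 0
R ⇔ P = 2/3 ⇔ 1/3 = 1/3
(R ⇔ P) ⇔ R = 1/3 ⇔ 2/3 = 1/3
¬Q ⇒ ((R ⇔ P) ⇔ R) = 0 ⇒ 1/3 = 1
P ⇔ Q = 1/3 ⇔ 1/3 = 1
¬Q = ¬1/3 = 0
(P ⇔ Q) ⇔ ¬Q = 1 ⇔ 0 = 0
R ⇔ Q = 2/3 ⇔ 1/3 = 1/3
¬(R ⇔ Q) = ¬1/3 = 0
((P ⇔ Q) ⇔ ¬Q) ⇒ ¬(R ⇔ Q) = 0 ⇒ 0 = 1
(¬Q ⇒ ((R ⇔ P) ⇔ R)) ⇒ (((P ⇔ Q) ⇔ ¬Q) ⇒ ¬(R ⇔ Q)) = 1 ⇒ 1 = 1
R ⇔ P = 2/3 ⇔ 1/3 = 1/3
P ⇔ P = 1/3 ⇔ 1/3 = 1
¬(P ⇔ P) = ¬1 = 0
¬¬(P ⇔ P) = ¬0 = 1
(R ⇔ P) ⇔ ¬¬(P ⇔ P) = 1/3 ⇔ 1 = 1/3
((¬Q ⇒ ((R ⇔ P) ⇔ R)) ⇒ (((P ⇔ Q) ⇔ ¬Q) ⇒ ¬(R ⇔ Q))) ⇔ ((R ⇔ P) ⇔ ¬¬(P ⇔ P)) = 1 ⇔ 1/3 = 1/3
R ⇒ P = 2/3 ⇒ 1/3 = 1/3
R ⇒ (R ⇒ P) = 2/3 ⇒ 1/3 = 1/3
P ⇔ R = 1/3 ⇔ 2/3 = 1/3
(R ⇒ (R ⇒ P)) ⇔ (P ⇔ R) = 1/3 ⇔ 1/3 = 1
P ⇒ R = 1/3 ⇒ 2/3 = 1
R ⇒ Q = 2/3 ⇒ 1/3 = 1/3
(P ⇒ R) ⇒ (R ⇒ Q) = 1 ⇒ 1/3 = 1/3
P ⇔ P = 1/3 ⇔ 1/3 = 1
¬(P ⇔ P) = ¬1 = 0
((P ⇒ R) ⇒ (R ⇒ Q)) ⇒ ¬(P ⇔ P) = 1/3 ⇒ 0 = 0
((R ⇒ (R ⇒ P)) ⇔ (P ⇔ R)) ⇒ (((P ⇒ R) ⇒ (R ⇒ Q)) ⇒ ¬(P ⇔ P)) = 1 ⇒ 0 = 0
R ⇔ R = 2/3 ⇔ 2/3 = 1
¬(R ⇔ R) = ¬1 = 0
R ⇒ Q = 2/3 ⇒ 1/3 = 1/3
P ⇔ (R ⇒ Q) = 1/3 ⇔ 1/3 = 1
Q ⇒ P = 1/3 ⇒ 1/3 = 1
Q ⇒ (Q ⇒ P) = 1/3 ⇒ 1 = 1
(P ⇔ (R ⇒ Q)) ⇒ (Q ⇒ (Q ⇒ P)) = 1 ⇒ 1 = 1
¬(R ⇔ R) ⇔ ((P ⇔ (R ⇒ Q)) ⇒ (Q ⇒ (Q ⇒ P))) = 0 ⇔ 1 = 0
(((R ⇒ (R ⇒ P)) ⇔ (P ⇔ R)) ⇒ (((P ⇒ R) ⇒ (R ⇒ Q)) ⇒ ¬(P ⇔ P))) ⇒ (¬(R ⇔ R) ⇔ ((P ⇔ (R ⇒ Q)) ⇒ (Q ⇒ (Q ⇒ P)))) = 0 ⇒ 0 = 1
(((¬Q ⇒ ((R ⇔ P) ⇔ R)) ⇒ (((P ⇔ Q) ⇔ ¬Q) ⇒ ¬(R ⇔ Q))) ⇔ ((R ⇔ P) ⇔ ¬¬(P ⇔ P))) ⇔ ((((R ⇒ (R ⇒ P)) ⇔ (P ⇔ R)) ⇒ (((P ⇒ R) ⇒ (R ⇒ Q)) ⇒ ¬(P ⇔ P))) ⇒ (¬(R ⇔ R) ⇔ ((P ⇔ (R ⇒ Q)) ⇒ (Q ⇒ (Q ⇒ P))))) = 1/3 ⇔ 1 = 1/3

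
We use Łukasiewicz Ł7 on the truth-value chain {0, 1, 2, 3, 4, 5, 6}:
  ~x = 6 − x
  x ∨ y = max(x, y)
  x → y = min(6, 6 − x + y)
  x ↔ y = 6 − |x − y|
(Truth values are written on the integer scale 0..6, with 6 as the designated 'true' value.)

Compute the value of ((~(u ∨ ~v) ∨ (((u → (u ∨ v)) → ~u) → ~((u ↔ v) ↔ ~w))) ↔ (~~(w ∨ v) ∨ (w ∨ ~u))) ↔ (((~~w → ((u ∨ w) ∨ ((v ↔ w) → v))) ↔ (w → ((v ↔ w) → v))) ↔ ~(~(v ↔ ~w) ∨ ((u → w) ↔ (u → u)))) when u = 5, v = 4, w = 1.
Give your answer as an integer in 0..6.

~v = ~4 = 2
u ∨ ~v = 5 ∨ 2 = 5
~(u ∨ ~v) = ~5 = 1
u ∨ v = 5 ∨ 4 = 5
u → (u ∨ v) = 5 → 5 = 6
~u = ~5 = 1
(u → (u ∨ v)) → ~u = 6 → 1 = 1
u ↔ v = 5 ↔ 4 = 5
~w = ~1 = 5
(u ↔ v) ↔ ~w = 5 ↔ 5 = 6
~((u ↔ v) ↔ ~w) = ~6 = 0
((u → (u ∨ v)) → ~u) → ~((u ↔ v) ↔ ~w) = 1 → 0 = 5
~(u ∨ ~v) ∨ (((u → (u ∨ v)) → ~u) → ~((u ↔ v) ↔ ~w)) = 1 ∨ 5 = 5
w ∨ v = 1 ∨ 4 = 4
~(w ∨ v) = ~4 = 2
~~(w ∨ v) = ~2 = 4
~u = ~5 = 1
w ∨ ~u = 1 ∨ 1 = 1
~~(w ∨ v) ∨ (w ∨ ~u) = 4 ∨ 1 = 4
(~(u ∨ ~v) ∨ (((u → (u ∨ v)) → ~u) → ~((u ↔ v) ↔ ~w))) ↔ (~~(w ∨ v) ∨ (w ∨ ~u)) = 5 ↔ 4 = 5
~w = ~1 = 5
~~w = ~5 = 1
u ∨ w = 5 ∨ 1 = 5
v ↔ w = 4 ↔ 1 = 3
(v ↔ w) → v = 3 → 4 = 6
(u ∨ w) ∨ ((v ↔ w) → v) = 5 ∨ 6 = 6
~~w → ((u ∨ w) ∨ ((v ↔ w) → v)) = 1 → 6 = 6
v ↔ w = 4 ↔ 1 = 3
(v ↔ w) → v = 3 → 4 = 6
w → ((v ↔ w) → v) = 1 → 6 = 6
(~~w → ((u ∨ w) ∨ ((v ↔ w) → v))) ↔ (w → ((v ↔ w) → v)) = 6 ↔ 6 = 6
~w = ~1 = 5
v ↔ ~w = 4 ↔ 5 = 5
~(v ↔ ~w) = ~5 = 1
u → w = 5 → 1 = 2
u → u = 5 → 5 = 6
(u → w) ↔ (u → u) = 2 ↔ 6 = 2
~(v ↔ ~w) ∨ ((u → w) ↔ (u → u)) = 1 ∨ 2 = 2
~(~(v ↔ ~w) ∨ ((u → w) ↔ (u → u))) = ~2 = 4
((~~w → ((u ∨ w) ∨ ((v ↔ w) → v))) ↔ (w → ((v ↔ w) → v))) ↔ ~(~(v ↔ ~w) ∨ ((u → w) ↔ (u → u))) = 6 ↔ 4 = 4
((~(u ∨ ~v) ∨ (((u → (u ∨ v)) → ~u) → ~((u ↔ v) ↔ ~w))) ↔ (~~(w ∨ v) ∨ (w ∨ ~u))) ↔ (((~~w → ((u ∨ w) ∨ ((v ↔ w) → v))) ↔ (w → ((v ↔ w) → v))) ↔ ~(~(v ↔ ~w) ∨ ((u → w) ↔ (u → u)))) = 5 ↔ 4 = 5

5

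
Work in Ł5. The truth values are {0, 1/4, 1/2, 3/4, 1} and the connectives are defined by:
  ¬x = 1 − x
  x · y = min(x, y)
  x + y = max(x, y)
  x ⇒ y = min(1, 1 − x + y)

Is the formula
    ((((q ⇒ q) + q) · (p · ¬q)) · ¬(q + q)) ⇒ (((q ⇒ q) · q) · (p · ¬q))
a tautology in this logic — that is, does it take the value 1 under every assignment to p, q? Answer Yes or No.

Counterexample: take p = 1/4, q = 0.
q ⇒ q = 0 ⇒ 0 = 1
(q ⇒ q) + q = 1 + 0 = 1
¬q = ¬0 = 1
p · ¬q = 1/4 · 1 = 1/4
((q ⇒ q) + q) · (p · ¬q) = 1 · 1/4 = 1/4
q + q = 0 + 0 = 0
¬(q + q) = ¬0 = 1
(((q ⇒ q) + q) · (p · ¬q)) · ¬(q + q) = 1/4 · 1 = 1/4
q ⇒ q = 0 ⇒ 0 = 1
(q ⇒ q) · q = 1 · 0 = 0
¬q = ¬0 = 1
p · ¬q = 1/4 · 1 = 1/4
((q ⇒ q) · q) · (p · ¬q) = 0 · 1/4 = 0
((((q ⇒ q) + q) · (p · ¬q)) · ¬(q + q)) ⇒ (((q ⇒ q) · q) · (p · ¬q)) = 1/4 ⇒ 0 = 3/4
This gives 3/4 ≠ 1.

No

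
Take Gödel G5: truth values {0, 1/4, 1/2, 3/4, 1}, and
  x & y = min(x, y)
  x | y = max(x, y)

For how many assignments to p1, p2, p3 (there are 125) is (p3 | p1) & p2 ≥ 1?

9

value 1: 9 assignments (counts)
value 3/4: 23 assignments
value 1/2: 31 assignments
value 1/4: 33 assignments
value 0: 29 assignments
So 9 of the 125 assignments meet the threshold.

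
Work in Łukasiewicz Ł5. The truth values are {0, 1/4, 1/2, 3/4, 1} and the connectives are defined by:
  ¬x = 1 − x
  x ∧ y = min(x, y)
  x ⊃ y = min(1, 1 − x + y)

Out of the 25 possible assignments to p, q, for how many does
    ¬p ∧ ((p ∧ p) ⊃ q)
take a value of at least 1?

value 1: 5 assignments (counts)
value 3/4: 5 assignments
value 1/2: 5 assignments
value 1/4: 5 assignments
value 0: 5 assignments
So 5 of the 25 assignments meet the threshold.

5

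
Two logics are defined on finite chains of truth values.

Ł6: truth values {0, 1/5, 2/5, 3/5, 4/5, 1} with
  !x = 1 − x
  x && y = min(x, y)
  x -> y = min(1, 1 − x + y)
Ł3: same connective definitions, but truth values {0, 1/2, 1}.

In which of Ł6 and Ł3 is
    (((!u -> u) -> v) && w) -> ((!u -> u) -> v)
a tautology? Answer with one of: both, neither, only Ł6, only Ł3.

In Ł6: every assignment gives 1 — tautology.
In Ł3: every assignment gives 1 — tautology.

both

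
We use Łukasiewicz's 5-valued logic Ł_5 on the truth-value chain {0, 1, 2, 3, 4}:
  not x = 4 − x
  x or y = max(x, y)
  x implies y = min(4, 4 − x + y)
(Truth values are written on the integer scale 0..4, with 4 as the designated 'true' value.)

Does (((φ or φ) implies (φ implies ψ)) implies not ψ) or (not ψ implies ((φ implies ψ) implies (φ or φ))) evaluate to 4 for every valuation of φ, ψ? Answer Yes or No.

No

Counterexample: take φ = 0, ψ = 1.
φ or φ = 0 or 0 = 0
φ implies ψ = 0 implies 1 = 4
(φ or φ) implies (φ implies ψ) = 0 implies 4 = 4
not ψ = not 1 = 3
((φ or φ) implies (φ implies ψ)) implies not ψ = 4 implies 3 = 3
not ψ = not 1 = 3
φ implies ψ = 0 implies 1 = 4
φ or φ = 0 or 0 = 0
(φ implies ψ) implies (φ or φ) = 4 implies 0 = 0
not ψ implies ((φ implies ψ) implies (φ or φ)) = 3 implies 0 = 1
(((φ or φ) implies (φ implies ψ)) implies not ψ) or (not ψ implies ((φ implies ψ) implies (φ or φ))) = 3 or 1 = 3
This gives 3 ≠ 4.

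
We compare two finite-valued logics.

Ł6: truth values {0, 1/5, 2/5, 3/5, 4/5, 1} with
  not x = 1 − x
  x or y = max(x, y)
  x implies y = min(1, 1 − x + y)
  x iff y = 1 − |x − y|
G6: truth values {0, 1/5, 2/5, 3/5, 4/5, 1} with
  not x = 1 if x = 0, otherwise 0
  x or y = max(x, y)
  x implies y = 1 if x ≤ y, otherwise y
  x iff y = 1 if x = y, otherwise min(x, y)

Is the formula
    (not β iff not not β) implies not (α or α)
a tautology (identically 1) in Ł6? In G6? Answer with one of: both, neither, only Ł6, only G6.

In Ł6: at α = 2/5, β = 2/5 the value is 4/5 — not a tautology.
In G6: every assignment gives 1 — tautology.

only G6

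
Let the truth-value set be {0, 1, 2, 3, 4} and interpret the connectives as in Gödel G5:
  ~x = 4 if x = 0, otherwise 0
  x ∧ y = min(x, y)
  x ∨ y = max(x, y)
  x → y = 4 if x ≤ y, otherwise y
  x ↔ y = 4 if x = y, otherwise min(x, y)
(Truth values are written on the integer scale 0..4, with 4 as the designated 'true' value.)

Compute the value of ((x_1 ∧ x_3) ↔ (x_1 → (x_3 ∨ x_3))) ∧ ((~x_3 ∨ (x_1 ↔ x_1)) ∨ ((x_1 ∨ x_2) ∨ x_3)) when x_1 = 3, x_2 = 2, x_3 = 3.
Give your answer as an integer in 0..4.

x_1 ∧ x_3 = 3 ∧ 3 = 3
x_3 ∨ x_3 = 3 ∨ 3 = 3
x_1 → (x_3 ∨ x_3) = 3 → 3 = 4
(x_1 ∧ x_3) ↔ (x_1 → (x_3 ∨ x_3)) = 3 ↔ 4 = 3
~x_3 = ~3 = 0
x_1 ↔ x_1 = 3 ↔ 3 = 4
~x_3 ∨ (x_1 ↔ x_1) = 0 ∨ 4 = 4
x_1 ∨ x_2 = 3 ∨ 2 = 3
(x_1 ∨ x_2) ∨ x_3 = 3 ∨ 3 = 3
(~x_3 ∨ (x_1 ↔ x_1)) ∨ ((x_1 ∨ x_2) ∨ x_3) = 4 ∨ 3 = 4
((x_1 ∧ x_3) ↔ (x_1 → (x_3 ∨ x_3))) ∧ ((~x_3 ∨ (x_1 ↔ x_1)) ∨ ((x_1 ∨ x_2) ∨ x_3)) = 3 ∧ 4 = 3

3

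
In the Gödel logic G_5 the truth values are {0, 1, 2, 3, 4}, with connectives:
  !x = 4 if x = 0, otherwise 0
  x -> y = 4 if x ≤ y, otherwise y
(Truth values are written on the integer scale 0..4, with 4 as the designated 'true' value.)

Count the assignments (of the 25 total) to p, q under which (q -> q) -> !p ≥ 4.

5

value 4: 5 assignments (counts)
value 0: 20 assignments
So 5 of the 25 assignments meet the threshold.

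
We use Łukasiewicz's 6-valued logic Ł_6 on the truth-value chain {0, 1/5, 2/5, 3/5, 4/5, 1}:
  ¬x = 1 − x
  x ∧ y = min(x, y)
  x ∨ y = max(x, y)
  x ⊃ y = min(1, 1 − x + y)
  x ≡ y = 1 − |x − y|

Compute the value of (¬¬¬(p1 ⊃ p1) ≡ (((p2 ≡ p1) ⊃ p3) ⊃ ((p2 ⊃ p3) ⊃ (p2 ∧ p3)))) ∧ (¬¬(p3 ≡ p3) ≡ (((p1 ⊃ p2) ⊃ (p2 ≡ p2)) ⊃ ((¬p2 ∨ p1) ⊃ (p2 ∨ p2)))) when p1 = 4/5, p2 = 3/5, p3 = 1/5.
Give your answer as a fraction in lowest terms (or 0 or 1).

0

p1 ⊃ p1 = 4/5 ⊃ 4/5 = 1
¬(p1 ⊃ p1) = ¬1 = 0
¬¬(p1 ⊃ p1) = ¬0 = 1
¬¬¬(p1 ⊃ p1) = ¬1 = 0
p2 ≡ p1 = 3/5 ≡ 4/5 = 4/5
(p2 ≡ p1) ⊃ p3 = 4/5 ⊃ 1/5 = 2/5
p2 ⊃ p3 = 3/5 ⊃ 1/5 = 3/5
p2 ∧ p3 = 3/5 ∧ 1/5 = 1/5
(p2 ⊃ p3) ⊃ (p2 ∧ p3) = 3/5 ⊃ 1/5 = 3/5
((p2 ≡ p1) ⊃ p3) ⊃ ((p2 ⊃ p3) ⊃ (p2 ∧ p3)) = 2/5 ⊃ 3/5 = 1
¬¬¬(p1 ⊃ p1) ≡ (((p2 ≡ p1) ⊃ p3) ⊃ ((p2 ⊃ p3) ⊃ (p2 ∧ p3))) = 0 ≡ 1 = 0
p3 ≡ p3 = 1/5 ≡ 1/5 = 1
¬(p3 ≡ p3) = ¬1 = 0
¬¬(p3 ≡ p3) = ¬0 = 1
p1 ⊃ p2 = 4/5 ⊃ 3/5 = 4/5
p2 ≡ p2 = 3/5 ≡ 3/5 = 1
(p1 ⊃ p2) ⊃ (p2 ≡ p2) = 4/5 ⊃ 1 = 1
¬p2 = ¬3/5 = 2/5
¬p2 ∨ p1 = 2/5 ∨ 4/5 = 4/5
p2 ∨ p2 = 3/5 ∨ 3/5 = 3/5
(¬p2 ∨ p1) ⊃ (p2 ∨ p2) = 4/5 ⊃ 3/5 = 4/5
((p1 ⊃ p2) ⊃ (p2 ≡ p2)) ⊃ ((¬p2 ∨ p1) ⊃ (p2 ∨ p2)) = 1 ⊃ 4/5 = 4/5
¬¬(p3 ≡ p3) ≡ (((p1 ⊃ p2) ⊃ (p2 ≡ p2)) ⊃ ((¬p2 ∨ p1) ⊃ (p2 ∨ p2))) = 1 ≡ 4/5 = 4/5
(¬¬¬(p1 ⊃ p1) ≡ (((p2 ≡ p1) ⊃ p3) ⊃ ((p2 ⊃ p3) ⊃ (p2 ∧ p3)))) ∧ (¬¬(p3 ≡ p3) ≡ (((p1 ⊃ p2) ⊃ (p2 ≡ p2)) ⊃ ((¬p2 ∨ p1) ⊃ (p2 ∨ p2)))) = 0 ∧ 4/5 = 0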